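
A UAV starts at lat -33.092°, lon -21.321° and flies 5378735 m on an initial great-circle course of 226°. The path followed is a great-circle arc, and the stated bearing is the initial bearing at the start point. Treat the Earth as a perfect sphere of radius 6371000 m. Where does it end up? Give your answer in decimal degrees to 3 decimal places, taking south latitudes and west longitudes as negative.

latitude -52.912°, longitude -84.399°

The arc subtends δ = 5378735/6371000 = 0.844253 rad at the centre.
Start latitude φ₁ = -0.577564 rad; initial bearing θ = 3.944444 rad.
Applying the spherical law of cosines for sides, sin φ₂ = sin φ₁ cos δ + cos φ₁ sin δ cos θ = -0.797709, so φ₂ = -52.912°.
Δλ = atan2( sin θ sin δ cos φ₁ , cos δ − sin φ₁ sin φ₂ ) = atan2(-0.450473, 0.228753) = -1.100923 rad = -63.078°.
Hence λ₂ = -21.321° + -63.078° = -84.399°.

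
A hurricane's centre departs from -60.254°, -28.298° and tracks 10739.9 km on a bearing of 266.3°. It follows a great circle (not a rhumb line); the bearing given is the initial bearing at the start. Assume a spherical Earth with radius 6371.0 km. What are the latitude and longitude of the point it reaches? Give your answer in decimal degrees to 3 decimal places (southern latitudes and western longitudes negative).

latitude 3.886°, longitude -124.776°

The arc subtends δ = 10739.9/6371 = 1.685748 rad at the centre.
With φ₁ = -60.254° = -1.051631 rad and θ = 266.3° = 4.647812 rad:
sin φ₂ = sin φ₁ cos δ + cos φ₁ sin δ cos θ = (-0.868233)(-0.114699) + (0.496156)(0.993400)(-0.064532) = 0.067778
φ₂ = asin(0.067778) = 0.067830 rad = 3.886°.
Then Δλ = atan2(-0.491854, -0.055851) = -1.683864 rad, from sin θ sin δ cos φ₁ over cos δ − sin φ₁ sin φ₂.
λ₂ = λ₁ + Δλ = -124.776°.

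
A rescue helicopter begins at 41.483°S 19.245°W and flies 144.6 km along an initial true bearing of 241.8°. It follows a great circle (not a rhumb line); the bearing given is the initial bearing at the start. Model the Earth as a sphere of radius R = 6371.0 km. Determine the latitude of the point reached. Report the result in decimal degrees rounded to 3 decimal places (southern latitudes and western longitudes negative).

latitude -42.087°

Angular distance δ = d/R = 144.6 / 6371 = 0.022697 rad.
With φ₁ = -41.483° = -0.724015 rad and θ = 241.8° = 4.220206 rad:
sin φ₂ = sin φ₁ cos δ + cos φ₁ sin δ cos θ = (-0.662398)(0.999742) + (0.749152)(0.022695)(-0.472551) = -0.670261
φ₂ = asin(-0.670261) = -0.734561 rad = -42.087°.
For the longitude increment, Δλ = atan2( sin θ sin δ cos φ₁, cos δ − sin φ₁ sin φ₂ ) = atan2(-0.014984, 0.555763) = -1.544°.
Hence λ₂ = -19.245° + -1.544° = -20.789°.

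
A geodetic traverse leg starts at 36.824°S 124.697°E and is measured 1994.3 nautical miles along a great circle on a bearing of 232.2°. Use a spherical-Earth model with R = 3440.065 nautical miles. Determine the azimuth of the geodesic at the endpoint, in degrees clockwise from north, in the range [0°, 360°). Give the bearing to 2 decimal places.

δ = 1994.3/3440.065 = 0.579727 rad (33.2159°).
Start latitude φ₁ = -0.642700 rad; initial bearing θ = 4.052655 rad.
sin φ₂ = sin φ₁ cos δ + cos φ₁ sin δ cos θ = (-0.599359)(0.836612) + (0.800480)(0.547796)(-0.612907) = -0.770191
φ₂ = asin(-0.770191) = -0.879140 rad = -50.371°.
Δλ = atan2( sin θ sin δ cos φ₁ , cos δ − sin φ₁ sin φ₂ ) = atan2(-0.346483, 0.374991) = -0.745904 rad = -42.737°.
λ₂ = 124.697° + -42.737° = 81.960°.
The forward bearing on arrival equals the back-azimuth from the destination plus 180°.
Back-azimuth from P₂ (-50.37°, 81.96°) to P₁ (-36.82°, 124.70°), with Δλ' = λ₁ − λ₂ = 42.74°: atan2( sin Δλ' cos φ₁ , cos φ₂ sin φ₁ − sin φ₂ cos φ₁ cos Δλ' ) = 82.60°.
Final bearing = (82.60° + 180°) mod 360° = 262.60°.

final bearing 262.60°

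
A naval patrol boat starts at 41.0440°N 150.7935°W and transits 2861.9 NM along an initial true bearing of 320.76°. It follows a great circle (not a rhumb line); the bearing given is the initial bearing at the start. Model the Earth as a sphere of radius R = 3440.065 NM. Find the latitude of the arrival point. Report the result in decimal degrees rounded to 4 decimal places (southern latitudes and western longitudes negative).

Central angle δ = d/R = 0.831932 rad.
Converting: φ₁ = 0.716353 rad, θ = 5.598318 rad.
Applying the spherical law of cosines for sides, sin φ₂ = sin φ₁ cos δ + cos φ₁ sin δ cos θ = 0.874024, so φ₂ = 60.9297°.
Δλ = atan2( sin θ sin δ cos φ₁ , cos δ − sin φ₁ sin φ₂ ) = atan2(-0.352680, 0.099531) = -1.295736 rad = -74.2402°.
λ₂ = -150.7935° + -74.2402° = -225.0337°, normalized to (−180°, 180°] → 134.9663°.

latitude 60.9297°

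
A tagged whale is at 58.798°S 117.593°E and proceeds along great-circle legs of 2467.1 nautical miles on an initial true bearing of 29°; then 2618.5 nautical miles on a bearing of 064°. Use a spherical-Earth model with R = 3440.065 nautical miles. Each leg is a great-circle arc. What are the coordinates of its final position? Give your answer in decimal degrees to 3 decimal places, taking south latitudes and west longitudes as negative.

latitude 1.861°, longitude 175.791°

Apply the spherical direct solution leg by leg, carrying full precision between legs.
Leg 1: from (-58.798°, 117.593°), δ = 2467.1/3440.065 = 0.717167 rad, θ = 29° → φ = -20.295°, λ = 137.454°.
Leg 2: from (-20.295°, 137.454°), δ = 2618.5/3440.065 = 0.761177 rad, θ = 64° → φ = 1.861°, λ = 175.791°.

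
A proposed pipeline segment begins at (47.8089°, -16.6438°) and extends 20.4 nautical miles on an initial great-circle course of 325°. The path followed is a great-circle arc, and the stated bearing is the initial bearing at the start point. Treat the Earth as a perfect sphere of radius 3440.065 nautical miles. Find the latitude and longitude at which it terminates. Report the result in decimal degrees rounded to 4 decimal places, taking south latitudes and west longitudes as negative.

latitude 48.0869°, longitude -16.9355°

The arc subtends δ = 20.4/3440.065 = 0.005930 rad at the centre.
Start latitude φ₁ = 0.834423 rad; initial bearing θ = 5.672320 rad.
sin φ₂ = sin φ₁ cos δ + cos φ₁ sin δ cos θ = (0.740909)(0.999982) + (0.671606)(0.005930)(0.819152) = 0.744158
φ₂ = asin(0.744158) = 0.839274 rad = 48.0869°.
Then Δλ = atan2(-0.002284, 0.448629) = -0.005092 rad, from sin θ sin δ cos φ₁ over cos δ − sin φ₁ sin φ₂.
Hence λ₂ = -16.6438° + -0.2917° = -16.9355°.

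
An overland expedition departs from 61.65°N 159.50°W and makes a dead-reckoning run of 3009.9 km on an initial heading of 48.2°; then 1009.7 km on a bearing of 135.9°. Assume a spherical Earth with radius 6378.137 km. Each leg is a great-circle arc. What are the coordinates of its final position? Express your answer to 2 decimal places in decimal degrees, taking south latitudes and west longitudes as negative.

latitude 60.92°, longitude -81.22°

Apply the spherical direct solution leg by leg, carrying full precision between legs.
Leg 1: from (61.65°, -159.50°), δ = 3009.9/6378.137 = 0.471909 rad, θ = 48.2° → φ = 68.09°, λ = -94.26°.
Leg 2: from (68.09°, -94.26°), δ = 1009.7/6378.137 = 0.158306 rad, θ = 135.9° → φ = 60.92°, λ = -81.22°.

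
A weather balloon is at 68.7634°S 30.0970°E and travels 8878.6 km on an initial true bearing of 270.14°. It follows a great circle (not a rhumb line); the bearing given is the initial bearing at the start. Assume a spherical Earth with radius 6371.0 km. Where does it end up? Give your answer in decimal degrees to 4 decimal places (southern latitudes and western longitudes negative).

δ = 8878.6/6371 = 1.393596 rad (79.8472°).
Converting: φ₁ = -1.200148 rad, θ = 4.714832 rad.
sin φ₂ = sin φ₁ cos δ + cos φ₁ sin δ cos θ = (-0.932093)(0.176274) + (0.362220)(0.984341)(0.002443) = -0.163433
φ₂ = asin(-0.163433) = -0.164169 rad = -9.4062°.
For the longitude increment, Δλ = atan2( sin θ sin δ cos φ₁, cos δ − sin φ₁ sin φ₂ ) = atan2(-0.356547, 0.023940) = -86.1587°.
Hence λ₂ = 30.0970° + -86.1587° = -56.0617°.

latitude -9.4062°, longitude -56.0617°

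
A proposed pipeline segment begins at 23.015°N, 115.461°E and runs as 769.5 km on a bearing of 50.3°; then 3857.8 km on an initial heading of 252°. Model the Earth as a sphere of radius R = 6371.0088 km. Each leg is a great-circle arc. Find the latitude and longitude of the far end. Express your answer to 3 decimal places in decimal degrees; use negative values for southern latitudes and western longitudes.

Apply the spherical direct solution leg by leg, carrying full precision between legs.
Leg 1: from (23.015°, 115.461°), δ = 769.5/6371.0088 = 0.120782 rad, θ = 50.3° → φ = 27.320°, λ = 121.450°.
Leg 2: from (27.320°, 121.450°), δ = 3857.8/6371.0088 = 0.605524 rad, θ = 252° → φ = 12.773°, λ = 87.735°.

latitude 12.773°, longitude 87.735°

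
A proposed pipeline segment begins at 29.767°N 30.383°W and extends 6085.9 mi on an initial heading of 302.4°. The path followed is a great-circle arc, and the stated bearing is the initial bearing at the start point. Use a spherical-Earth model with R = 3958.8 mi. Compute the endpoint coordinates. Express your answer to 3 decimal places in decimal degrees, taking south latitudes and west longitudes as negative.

The arc subtends δ = 6085.9/3958.8 = 1.537309 rad at the centre.
With φ₁ = 29.767° = 0.519532 rad and θ = 302.4° = 5.277876 rad:
sin φ₂ = sin φ₁ cos δ + cos φ₁ sin δ cos θ = (0.496474)(0.033481) + (0.868052)(0.999439)(0.535827) = 0.481487
φ₂ = asin(0.481487) = 0.502350 rad = 28.783°.
For the longitude increment, Δλ = atan2( sin θ sin δ cos φ₁, cos δ − sin φ₁ sin φ₂ ) = atan2(-0.732509, -0.205565) = -105.676°.
λ₂ = -30.383° + -105.676° = -136.059°.

latitude 28.783°, longitude -136.059°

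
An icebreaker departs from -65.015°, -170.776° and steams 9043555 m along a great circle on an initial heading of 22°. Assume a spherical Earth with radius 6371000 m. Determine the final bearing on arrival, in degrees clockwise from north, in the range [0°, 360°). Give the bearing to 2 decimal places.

final bearing 9.41°

Angular distance δ = d/R = 9043555 / 6371000 = 1.419488 rad.
Start latitude φ₁ = -1.134726 rad; initial bearing θ = 0.383972 rad.
sin φ₂ = sin φ₁ cos δ + cos φ₁ sin δ cos θ = (-0.906418)(0.150732) + (0.422381)(0.988575)(0.927184) = 0.250524
φ₂ = asin(0.250524) = 0.253221 rad = 14.509°.
For the longitude increment, Δλ = atan2( sin θ sin δ cos φ₁, cos δ − sin φ₁ sin φ₂ ) = atan2(0.156419, 0.377812) = 22.490°.
λ₂ = -170.776° + 22.490° = -148.286°.
The forward bearing on arrival equals the back-azimuth from the destination plus 180°.
Back-azimuth from P₂ (14.51°, -148.29°) to P₁ (-65.02°, -170.78°), with Δλ' = λ₁ − λ₂ = -22.49°: atan2( sin Δλ' cos φ₁ , cos φ₂ sin φ₁ − sin φ₂ cos φ₁ cos Δλ' ) = 189.41°.
Final bearing = (189.41° + 180°) mod 360° = 9.41°.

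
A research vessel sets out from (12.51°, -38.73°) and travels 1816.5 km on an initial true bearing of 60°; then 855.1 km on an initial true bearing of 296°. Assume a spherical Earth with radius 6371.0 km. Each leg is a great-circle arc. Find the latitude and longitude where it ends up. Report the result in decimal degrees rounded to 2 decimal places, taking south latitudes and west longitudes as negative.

latitude 23.40°, longitude -31.22°

Apply the spherical direct solution leg by leg, carrying full precision between legs.
Leg 1: from (12.51°, -38.73°), δ = 1816.5/6371 = 0.285120 rad, θ = 60° → φ = 20.19°, λ = -23.69°.
Leg 2: from (20.19°, -23.69°), δ = 855.1/6371 = 0.134218 rad, θ = 296° → φ = 23.40°, λ = -31.22°.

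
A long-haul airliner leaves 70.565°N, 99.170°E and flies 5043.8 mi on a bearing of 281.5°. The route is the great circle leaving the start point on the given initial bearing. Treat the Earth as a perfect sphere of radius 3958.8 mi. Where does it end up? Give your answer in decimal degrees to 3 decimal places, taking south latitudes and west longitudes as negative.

Angular distance δ = d/R = 5043.8 / 3958.8 = 1.274073 rad.
Converting: φ₁ = 1.231592 rad, θ = 4.913102 rad.
Applying the spherical law of cosines for sides, sin φ₂ = sin φ₁ cos δ + cos φ₁ sin δ cos θ = 0.339166, so φ₂ = 19.826°.
Δλ = atan2( sin θ sin δ cos φ₁ , cos δ − sin φ₁ sin φ₂ ) = atan2(-0.311809, -0.027452) = -1.658611 rad = -95.031°.
Hence λ₂ = 99.170° + -95.031° = 4.139°.

latitude 19.826°, longitude 4.139°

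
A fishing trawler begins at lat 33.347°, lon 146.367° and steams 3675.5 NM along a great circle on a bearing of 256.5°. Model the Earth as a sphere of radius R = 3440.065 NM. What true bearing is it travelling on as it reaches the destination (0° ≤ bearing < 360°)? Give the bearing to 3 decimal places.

Angular distance δ = d/R = 3675.5 / 3440.065 = 1.068439 rad.
Start latitude φ₁ = 0.582015 rad; initial bearing θ = 4.476770 rad.
Applying the spherical law of cosines for sides, sin φ₂ = sin φ₁ cos δ + cos φ₁ sin δ cos θ = 0.093764, so φ₂ = 5.380°.
Δλ = atan2( sin θ sin δ cos φ₁ , cos δ − sin φ₁ sin φ₂ ) = atan2(-0.711919, 0.429950) = -1.027491 rad = -58.871°.
Hence λ₂ = 146.367° + -58.871° = 87.496°.
The forward bearing on arrival equals the back-azimuth from the destination plus 180°.
Back-azimuth from P₂ (5.380°, 87.496°) to P₁ (33.347°, 146.367°), with Δλ' = λ₁ − λ₂ = 58.871°: atan2( sin Δλ' cos φ₁ , cos φ₂ sin φ₁ − sin φ₂ cos φ₁ cos Δλ' ) = 54.673°.
Final bearing = (54.673° + 180°) mod 360° = 234.673°.

final bearing 234.673°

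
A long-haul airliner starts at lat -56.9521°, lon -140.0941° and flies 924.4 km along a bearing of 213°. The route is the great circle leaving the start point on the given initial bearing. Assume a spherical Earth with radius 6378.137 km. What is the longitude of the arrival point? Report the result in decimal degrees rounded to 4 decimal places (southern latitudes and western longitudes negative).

longitude -150.2731°

δ = 924.4/6378.137 = 0.144933 rad (8.3040°).
Start latitude φ₁ = -0.994002 rad; initial bearing θ = 3.717551 rad.
Applying the spherical law of cosines for sides, sin φ₂ = sin φ₁ cos δ + cos φ₁ sin δ cos θ = -0.895481, so φ₂ = -63.5703°.
Then Δλ = atan2(-0.042896, 0.238910) = -0.177658 rad, from sin θ sin δ cos φ₁ over cos δ − sin φ₁ sin φ₂.
λ₂ = -140.0941° + -10.1790° = -150.2731°.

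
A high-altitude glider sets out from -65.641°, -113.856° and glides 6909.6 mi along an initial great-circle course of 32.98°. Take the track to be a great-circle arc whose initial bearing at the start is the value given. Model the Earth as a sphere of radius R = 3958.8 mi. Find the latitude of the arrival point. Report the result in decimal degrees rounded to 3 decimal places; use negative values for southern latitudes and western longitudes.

Angular distance δ = d/R = 6909.6 / 3958.8 = 1.745377 rad.
Converting: φ₁ = -1.145652 rad, θ = 0.575610 rad.
Applying the spherical law of cosines for sides, sin φ₂ = sin φ₁ cos δ + cos φ₁ sin δ cos θ = 0.498964, so φ₂ = 29.931°.
For the longitude increment, Δλ = atan2( sin θ sin δ cos φ₁, cos δ − sin φ₁ sin φ₂ ) = atan2(0.221104, 0.280850) = 38.212°.
λ₂ = -113.856° + 38.212° = -75.644°.

latitude 29.931°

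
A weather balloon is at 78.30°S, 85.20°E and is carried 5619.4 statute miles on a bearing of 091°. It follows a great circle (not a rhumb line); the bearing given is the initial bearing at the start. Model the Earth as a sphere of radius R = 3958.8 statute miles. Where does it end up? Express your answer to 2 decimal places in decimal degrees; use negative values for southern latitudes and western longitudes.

δ = 5619.4/3958.8 = 1.419471 rad (81.3297°).
Converting: φ₁ = -1.366593 rad, θ = 1.588250 rad.
Applying the spherical law of cosines for sides, sin φ₂ = sin φ₁ cos δ + cos φ₁ sin δ cos θ = -0.151115, so φ₂ = -8.69°.
For the longitude increment, Δλ = atan2( sin θ sin δ cos φ₁, cos δ − sin φ₁ sin φ₂ ) = atan2(0.200439, 0.002773) = 89.21°.
λ₂ = λ₁ + Δλ = 174.41°.

latitude -8.69°, longitude 174.41°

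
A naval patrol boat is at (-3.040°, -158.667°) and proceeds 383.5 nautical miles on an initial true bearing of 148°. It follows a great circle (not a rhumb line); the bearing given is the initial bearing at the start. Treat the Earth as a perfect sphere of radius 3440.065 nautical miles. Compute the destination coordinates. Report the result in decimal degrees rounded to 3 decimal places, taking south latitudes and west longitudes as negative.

latitude -8.448°, longitude -155.250°

δ = 383.5/3440.065 = 0.111480 rad (6.3874°).
Converting: φ₁ = -0.053058 rad, θ = 2.583087 rad.
Destination latitude: φ₂ = arcsin( sin φ₁ cos δ + cos φ₁ sin δ cos θ ) = arcsin(-0.146916) = -8.448°.
Then Δλ = atan2(0.058870, 0.986001) = 0.059635 rad, from sin θ sin δ cos φ₁ over cos δ − sin φ₁ sin φ₂.
Hence λ₂ = -158.667° + 3.417° = -155.250°.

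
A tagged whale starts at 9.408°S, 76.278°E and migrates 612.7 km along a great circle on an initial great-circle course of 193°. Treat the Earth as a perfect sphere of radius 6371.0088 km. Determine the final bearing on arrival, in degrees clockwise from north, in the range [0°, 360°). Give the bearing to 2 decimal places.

The arc subtends δ = 612.7/6371.0088 = 0.096170 rad at the centre.
With φ₁ = -9.408° = -0.164201 rad and θ = 193° = 3.368485 rad:
sin φ₂ = sin φ₁ cos δ + cos φ₁ sin δ cos θ = (-0.163464)(0.995379) + (0.986549)(0.096022)(-0.974370) = -0.255011
φ₂ = asin(-0.255011) = -0.257859 rad = -14.774°.
For the longitude increment, Δλ = atan2( sin θ sin δ cos φ₁, cos δ − sin φ₁ sin φ₂ ) = atan2(-0.021310, 0.953694) = -1.280°.
λ₂ = 76.278° + -1.280° = 74.998°.
The forward bearing on arrival equals the back-azimuth from the destination plus 180°.
Back-azimuth from P₂ (-14.77°, 75.00°) to P₁ (-9.41°, 76.28°), with Δλ' = λ₁ − λ₂ = 1.28°: atan2( sin Δλ' cos φ₁ , cos φ₂ sin φ₁ − sin φ₂ cos φ₁ cos Δλ' ) = 13.27°.
Final bearing = (13.27° + 180°) mod 360° = 193.27°.

final bearing 193.27°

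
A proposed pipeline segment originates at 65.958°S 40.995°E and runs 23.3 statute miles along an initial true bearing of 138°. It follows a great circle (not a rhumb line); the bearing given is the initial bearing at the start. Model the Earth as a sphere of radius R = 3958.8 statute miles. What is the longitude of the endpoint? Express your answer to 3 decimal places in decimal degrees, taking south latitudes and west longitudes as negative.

longitude 41.554°

Central angle δ = d/R = 0.005886 rad.
Start latitude φ₁ = -1.151184 rad; initial bearing θ = 2.408554 rad.
sin φ₂ = sin φ₁ cos δ + cos φ₁ sin δ cos θ = (-0.913247)(0.999983) + (0.407406)(0.005886)(-0.743145) = -0.915013
φ₂ = asin(-0.915013) = -1.155541 rad = -66.208°.
Then Δλ = atan2(0.001604, 0.164350) = 0.009762 rad, from sin θ sin δ cos φ₁ over cos δ − sin φ₁ sin φ₂.
Hence λ₂ = 40.995° + 0.559° = 41.554°.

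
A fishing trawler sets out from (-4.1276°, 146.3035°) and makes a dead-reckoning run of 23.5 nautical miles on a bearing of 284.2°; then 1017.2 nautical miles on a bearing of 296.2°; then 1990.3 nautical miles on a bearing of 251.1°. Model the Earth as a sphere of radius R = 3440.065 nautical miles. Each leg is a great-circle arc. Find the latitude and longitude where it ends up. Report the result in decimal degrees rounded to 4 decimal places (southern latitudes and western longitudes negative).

Apply the spherical direct solution leg by leg, carrying full precision between legs.
Leg 1: from (-4.1276°, 146.3035°), δ = 23.5/3440.065 = 0.006831 rad, θ = 284.2° → φ = -4.0315°, λ = 145.9231°.
Leg 2: from (-4.0315°, 145.9231°), δ = 1017.2/3440.065 = 0.295692 rad, θ = 296.2° → φ = 3.5020°, λ = 130.7372°.
Leg 3: from (3.5020°, 130.7372°), δ = 1990.3/3440.065 = 0.578565 rad, θ = 251.1° → φ = -7.2184°, λ = 99.3060°.

latitude -7.2184°, longitude 99.3060°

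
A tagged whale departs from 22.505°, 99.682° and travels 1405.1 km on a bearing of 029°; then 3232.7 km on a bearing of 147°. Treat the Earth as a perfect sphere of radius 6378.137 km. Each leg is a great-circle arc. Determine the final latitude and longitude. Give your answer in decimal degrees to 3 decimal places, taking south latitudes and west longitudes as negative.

latitude 8.103°, longitude 122.459°

Apply the spherical direct solution leg by leg, carrying full precision between legs.
Leg 1: from (22.505°, 99.682°), δ = 1405.1/6378.137 = 0.220299 rad, θ = 29° → φ = 33.373°, λ = 106.970°.
Leg 2: from (33.373°, 106.970°), δ = 3232.7/6378.137 = 0.506841 rad, θ = 147° → φ = 8.103°, λ = 122.459°.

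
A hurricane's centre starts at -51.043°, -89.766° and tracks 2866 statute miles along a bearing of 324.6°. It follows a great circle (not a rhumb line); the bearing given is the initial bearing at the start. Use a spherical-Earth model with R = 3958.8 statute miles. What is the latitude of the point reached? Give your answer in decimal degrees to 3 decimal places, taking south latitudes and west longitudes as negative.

The arc subtends δ = 2866/3958.8 = 0.723957 rad at the centre.
Converting: φ₁ = -0.890868 rad, θ = 5.665339 rad.
Applying the spherical law of cosines for sides, sin φ₂ = sin φ₁ cos δ + cos φ₁ sin δ cos θ = -0.243127, so φ₂ = -14.071°.
For the longitude increment, Δλ = atan2( sin θ sin δ cos φ₁, cos δ − sin φ₁ sin φ₂ ) = atan2(-0.241240, 0.560131) = -23.301°.
λ₂ = -89.766° + -23.301° = -113.067°.

latitude -14.071°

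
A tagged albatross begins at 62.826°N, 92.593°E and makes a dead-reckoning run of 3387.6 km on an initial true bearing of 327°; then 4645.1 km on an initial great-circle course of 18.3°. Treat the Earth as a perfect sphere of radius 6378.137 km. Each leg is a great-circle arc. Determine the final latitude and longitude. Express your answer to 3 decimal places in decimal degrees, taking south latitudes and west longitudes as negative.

latitude 63.110°, longitude 158.365°

Apply the spherical direct solution leg by leg, carrying full precision between legs.
Leg 1: from (62.826°, 92.593°), δ = 3387.6/6378.137 = 0.531127 rad, θ = 327° → φ = 73.959°, λ = 5.886°.
Leg 2: from (73.959°, 5.886°), δ = 4645.1/6378.137 = 0.728285 rad, θ = 18.3° → φ = 63.110°, λ = 158.365°.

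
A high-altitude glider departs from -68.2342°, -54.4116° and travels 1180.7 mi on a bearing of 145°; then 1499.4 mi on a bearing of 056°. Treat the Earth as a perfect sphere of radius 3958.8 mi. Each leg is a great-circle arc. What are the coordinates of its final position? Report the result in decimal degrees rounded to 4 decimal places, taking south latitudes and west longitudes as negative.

Apply the spherical direct solution leg by leg, carrying full precision between legs.
Leg 1: from (-68.2342°, -54.4116°), δ = 1180.7/3958.8 = 0.298247 rad, θ = 145° → φ = -77.6781°, λ = -2.2466°.
Leg 2: from (-77.6781°, -2.2466°), δ = 1499.4/3958.8 = 0.378751 rad, θ = 56° → φ = -59.7231°, λ = 35.1990°.

latitude -59.7231°, longitude 35.1990°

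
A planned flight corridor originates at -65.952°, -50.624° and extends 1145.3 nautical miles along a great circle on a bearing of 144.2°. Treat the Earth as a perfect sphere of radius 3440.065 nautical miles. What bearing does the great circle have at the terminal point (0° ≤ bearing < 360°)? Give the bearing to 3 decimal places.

The arc subtends δ = 1145.3/3440.065 = 0.332930 rad at the centre.
Converting: φ₁ = -1.151080 rad, θ = 2.516765 rad.
Applying the spherical law of cosines for sides, sin φ₂ = sin φ₁ cos δ + cos φ₁ sin δ cos θ = -0.971074, so φ₂ = -76.186°.
Δλ = atan2( sin θ sin δ cos φ₁ , cos δ − sin φ₁ sin φ₂ ) = atan2(0.077903, 0.058300) = 0.928345 rad = 53.190°.
λ₂ = -50.624° + 53.190° = 2.566°.
The forward bearing on arrival equals the back-azimuth from the destination plus 180°.
Back-azimuth from P₂ (-76.186°, 2.566°) to P₁ (-65.952°, -50.624°), with Δλ' = λ₁ − λ₂ = -53.190°: atan2( sin Δλ' cos φ₁ , cos φ₂ sin φ₁ − sin φ₂ cos φ₁ cos Δλ' ) = 273.341°.
Final bearing = (273.341° + 180°) mod 360° = 93.341°.

final bearing 93.341°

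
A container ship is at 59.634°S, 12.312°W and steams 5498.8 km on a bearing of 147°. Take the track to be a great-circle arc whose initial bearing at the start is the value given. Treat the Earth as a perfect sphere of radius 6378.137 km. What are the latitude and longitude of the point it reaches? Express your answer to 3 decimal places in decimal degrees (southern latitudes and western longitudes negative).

Central angle δ = d/R = 0.862133 rad.
Start latitude φ₁ = -1.040810 rad; initial bearing θ = 2.565634 rad.
Applying the spherical law of cosines for sides, sin φ₂ = sin φ₁ cos δ + cos φ₁ sin δ cos θ = -0.883425, so φ₂ = -62.058°.
Then Δλ = atan2(0.209037, -0.111412) = 2.060475 rad, from sin θ sin δ cos φ₁ over cos δ − sin φ₁ sin φ₂.
λ₂ = -12.312° + 118.057° = 105.745°.

latitude -62.058°, longitude 105.745°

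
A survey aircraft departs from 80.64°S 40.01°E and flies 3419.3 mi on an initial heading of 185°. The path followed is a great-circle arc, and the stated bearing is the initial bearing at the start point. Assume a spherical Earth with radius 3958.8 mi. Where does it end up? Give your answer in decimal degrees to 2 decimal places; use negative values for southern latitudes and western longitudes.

The arc subtends δ = 3419.3/3958.8 = 0.863721 rad at the centre.
With φ₁ = -80.64° = -1.407434 rad and θ = 185° = 3.228859 rad:
Applying the spherical law of cosines for sides, sin φ₂ = sin φ₁ cos δ + cos φ₁ sin δ cos θ = -0.764141, so φ₂ = -49.83°.
Δλ = atan2( sin θ sin δ cos φ₁ , cos δ − sin φ₁ sin φ₂ ) = atan2(-0.010777, -0.104354) = -3.038688 rad = -174.10°.
Hence λ₂ = 40.01° + -174.10° = -134.09°.

latitude -49.83°, longitude -134.09°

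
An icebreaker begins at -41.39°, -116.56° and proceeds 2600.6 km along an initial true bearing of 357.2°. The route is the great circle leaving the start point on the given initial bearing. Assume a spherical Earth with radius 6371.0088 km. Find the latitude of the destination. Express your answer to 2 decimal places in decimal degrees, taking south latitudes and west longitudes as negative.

The arc subtends δ = 2600.6/6371.0088 = 0.408193 rad at the centre.
Converting: φ₁ = -0.722392 rad, θ = 6.234316 rad.
Applying the spherical law of cosines for sides, sin φ₂ = sin φ₁ cos δ + cos φ₁ sin δ cos θ = -0.309410, so φ₂ = -18.02°.
Then Δλ = atan2(-0.014548, 0.713264) = -0.020393 rad, from sin θ sin δ cos φ₁ over cos δ − sin φ₁ sin φ₂.
Hence λ₂ = -116.56° + -1.17° = -117.73°.

latitude -18.02°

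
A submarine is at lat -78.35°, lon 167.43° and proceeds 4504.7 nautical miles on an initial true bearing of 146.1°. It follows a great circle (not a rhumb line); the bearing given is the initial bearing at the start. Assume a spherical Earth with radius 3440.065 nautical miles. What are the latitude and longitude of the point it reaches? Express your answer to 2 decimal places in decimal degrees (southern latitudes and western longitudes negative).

latitude -24.52°, longitude -48.88°

Central angle δ = d/R = 1.309481 rad.
Start latitude φ₁ = -1.367465 rad; initial bearing θ = 2.549926 rad.
Applying the spherical law of cosines for sides, sin φ₂ = sin φ₁ cos δ + cos φ₁ sin δ cos θ = -0.414946, so φ₂ = -24.52°.
Δλ = atan2( sin θ sin δ cos φ₁ , cos δ − sin φ₁ sin φ₂ ) = atan2(0.108803, -0.148046) = 2.507807 rad = 143.69°.
λ₂ = 167.43° + 143.69° = 311.12°, normalized to (−180°, 180°] → -48.88°.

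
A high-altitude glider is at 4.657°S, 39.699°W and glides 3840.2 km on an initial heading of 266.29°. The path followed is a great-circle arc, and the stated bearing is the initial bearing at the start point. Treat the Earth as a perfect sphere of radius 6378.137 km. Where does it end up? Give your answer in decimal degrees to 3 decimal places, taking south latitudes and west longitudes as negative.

latitude -5.937°, longitude -74.326°

δ = 3840.2/6378.137 = 0.602088 rad (34.4971°).
Converting: φ₁ = -0.081280 rad, θ = 4.647637 rad.
Applying the spherical law of cosines for sides, sin φ₂ = sin φ₁ cos δ + cos φ₁ sin δ cos θ = -0.103440, so φ₂ = -5.937°.
Δλ = atan2( sin θ sin δ cos φ₁ , cos δ − sin φ₁ sin φ₂ ) = atan2(-0.563312, 0.815756) = -0.604348 rad = -34.627°.
Hence λ₂ = -39.699° + -34.627° = -74.326°.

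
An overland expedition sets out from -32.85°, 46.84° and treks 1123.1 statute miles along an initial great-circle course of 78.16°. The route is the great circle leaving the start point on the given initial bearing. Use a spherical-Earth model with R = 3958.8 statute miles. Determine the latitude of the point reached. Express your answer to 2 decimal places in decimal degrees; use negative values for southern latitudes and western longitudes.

δ = 1123.1/3958.8 = 0.283697 rad (16.2546°).
Converting: φ₁ = -0.573341 rad, θ = 1.364149 rad.
sin φ₂ = sin φ₁ cos δ + cos φ₁ sin δ cos θ = (-0.542442)(0.960027) + (0.840094)(0.279907)(0.205179) = -0.472511
φ₂ = asin(-0.472511) = -0.492138 rad = -28.20°.
Then Δλ = atan2(0.230145, 0.703718) = 0.316078 rad, from sin θ sin δ cos φ₁ over cos δ − sin φ₁ sin φ₂.
Hence λ₂ = 46.84° + 18.11° = 64.95°.

latitude -28.20°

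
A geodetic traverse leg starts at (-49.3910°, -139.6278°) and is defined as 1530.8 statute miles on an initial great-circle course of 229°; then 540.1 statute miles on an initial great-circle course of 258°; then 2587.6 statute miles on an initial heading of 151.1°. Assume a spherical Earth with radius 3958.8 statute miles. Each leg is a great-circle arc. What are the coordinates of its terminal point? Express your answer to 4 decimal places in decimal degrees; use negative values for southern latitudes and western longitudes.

Apply the spherical direct solution leg by leg, carrying full precision between legs.
Leg 1: from (-49.3910°, -139.6278°), δ = 1530.8/3958.8 = 0.386683 rad, θ = 229° → φ = -59.7863°, λ = -174.0704°.
Leg 2: from (-59.7863°, -174.0704°), δ = 540.1/3958.8 = 0.136430 rad, θ = 258° → φ = -60.4999°, λ = 170.2556°.
Leg 3: from (-60.4999°, 170.2556°), δ = 2587.6/3958.8 = 0.653632 rad, θ = 151.1° → φ = -72.3826°, λ = -85.9034°.

latitude -72.3826°, longitude -85.9034°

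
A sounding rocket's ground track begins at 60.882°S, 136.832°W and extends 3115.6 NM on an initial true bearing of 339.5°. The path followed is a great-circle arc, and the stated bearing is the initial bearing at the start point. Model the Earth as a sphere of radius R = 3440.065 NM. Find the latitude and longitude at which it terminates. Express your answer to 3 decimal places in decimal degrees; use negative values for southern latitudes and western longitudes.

latitude -10.400°, longitude -153.102°

Angular distance δ = d/R = 3115.6 / 3440.065 = 0.905681 rad.
Start latitude φ₁ = -1.062591 rad; initial bearing θ = 5.925393 rad.
Applying the spherical law of cosines for sides, sin φ₂ = sin φ₁ cos δ + cos φ₁ sin δ cos θ = -0.180515, so φ₂ = -10.400°.
For the longitude increment, Δλ = atan2( sin θ sin δ cos φ₁, cos δ − sin φ₁ sin φ₂ ) = atan2(-0.134090, 0.459449) = -16.270°.
λ₂ = -136.832° + -16.270° = -153.102°.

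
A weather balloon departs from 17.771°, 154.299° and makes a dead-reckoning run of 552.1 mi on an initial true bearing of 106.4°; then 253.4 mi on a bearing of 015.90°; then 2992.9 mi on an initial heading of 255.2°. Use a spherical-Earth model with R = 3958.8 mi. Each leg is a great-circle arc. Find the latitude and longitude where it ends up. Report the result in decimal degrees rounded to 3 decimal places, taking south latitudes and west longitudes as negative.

Apply the spherical direct solution leg by leg, carrying full precision between legs.
Leg 1: from (17.771°, 154.299°), δ = 552.1/3958.8 = 0.139461 rad, θ = 106.4° → φ = 15.359°, λ = 162.248°.
Leg 2: from (15.359°, 162.248°), δ = 253.4/3958.8 = 0.064009 rad, θ = 15.9° → φ = 18.884°, λ = 163.309°.
Leg 3: from (18.884°, 163.309°), δ = 2992.9/3958.8 = 0.756012 rad, θ = 255.2° → φ = 3.995°, λ = 121.636°.

latitude 3.995°, longitude 121.636°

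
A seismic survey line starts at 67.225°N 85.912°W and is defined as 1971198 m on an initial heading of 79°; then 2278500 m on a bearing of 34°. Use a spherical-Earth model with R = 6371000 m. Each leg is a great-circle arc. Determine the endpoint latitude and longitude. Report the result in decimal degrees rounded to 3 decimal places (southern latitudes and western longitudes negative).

Apply the spherical direct solution leg by leg, carrying full precision between legs.
Leg 1: from (67.225°, -85.912°), δ = 1971198/6371000 = 0.309402 rad, θ = 79° → φ = 64.256°, λ = -42.430°.
Leg 2: from (64.256°, -42.430°), δ = 2278500/6371000 = 0.357636 rad, θ = 34° → φ = 75.884°, λ = 10.954°.

latitude 75.884°, longitude 10.954°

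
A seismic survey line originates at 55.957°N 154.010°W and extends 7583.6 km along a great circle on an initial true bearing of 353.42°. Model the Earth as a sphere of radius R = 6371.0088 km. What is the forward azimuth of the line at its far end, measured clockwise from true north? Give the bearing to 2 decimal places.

Angular distance δ = d/R = 7583.6 / 6371.0088 = 1.190330 rad.
Converting: φ₁ = 0.976634 rad, θ = 6.168343 rad.
Applying the spherical law of cosines for sides, sin φ₂ = sin φ₁ cos δ + cos φ₁ sin δ cos θ = 0.824070, so φ₂ = 55.494°.
For the longitude increment, Δλ = atan2( sin θ sin δ cos φ₁, cos δ − sin φ₁ sin φ₂ ) = atan2(-0.059562, -0.311485) = -169.175°.
λ₂ = -154.010° + -169.175° = -323.185°, normalized to (−180°, 180°] → 36.815°.
The forward bearing on arrival equals the back-azimuth from the destination plus 180°.
Back-azimuth from P₂ (55.49°, 36.82°) to P₁ (55.96°, -154.01°), with Δλ' = λ₁ − λ₂ = -190.83°: atan2( sin Δλ' cos φ₁ , cos φ₂ sin φ₁ − sin φ₂ cos φ₁ cos Δλ' ) = 6.50°.
Final bearing = (6.50° + 180°) mod 360° = 186.50°.

final bearing 186.50°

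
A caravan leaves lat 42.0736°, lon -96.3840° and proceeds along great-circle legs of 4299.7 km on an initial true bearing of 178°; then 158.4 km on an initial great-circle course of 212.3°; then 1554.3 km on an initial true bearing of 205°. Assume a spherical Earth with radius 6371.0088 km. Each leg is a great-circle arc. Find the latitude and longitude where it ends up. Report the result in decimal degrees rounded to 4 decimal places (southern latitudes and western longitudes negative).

latitude -10.4403°, longitude -101.8522°

Apply the spherical direct solution leg by leg, carrying full precision between legs.
Leg 1: from (42.0736°, -96.3840°), δ = 4299.7/6371.0088 = 0.674885 rad, θ = 178° → φ = 3.4217°, λ = -95.1323°.
Leg 2: from (3.4217°, -95.1323°), δ = 158.4/6371.0088 = 0.024863 rad, θ = 212.3° → φ = 2.2174°, λ = -95.8940°.
Leg 3: from (2.2174°, -95.8940°), δ = 1554.3/6371.0088 = 0.243965 rad, θ = 205° → φ = -10.4403°, λ = -101.8522°.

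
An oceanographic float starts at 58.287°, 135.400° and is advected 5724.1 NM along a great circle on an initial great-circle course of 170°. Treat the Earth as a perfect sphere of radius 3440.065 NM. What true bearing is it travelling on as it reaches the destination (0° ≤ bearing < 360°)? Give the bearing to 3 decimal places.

δ = 5724.1/3440.065 = 1.663951 rad (95.3374°).
With φ₁ = 58.287° = 1.017300 rad and θ = 170° = 2.967060 rad:
Destination latitude: φ₂ = arcsin( sin φ₁ cos δ + cos φ₁ sin δ cos θ ) = arcsin(-0.594566) = -36.482°.
Then Δλ = atan2(0.090885, 0.412772) = 0.216724 rad, from sin θ sin δ cos φ₁ over cos δ − sin φ₁ sin φ₂.
λ₂ = λ₁ + Δλ = 147.817°.
The forward bearing on arrival equals the back-azimuth from the destination plus 180°.
Back-azimuth from P₂ (-36.482°, 147.817°) to P₁ (58.287°, 135.400°), with Δλ' = λ₁ − λ₂ = -12.417°: atan2( sin Δλ' cos φ₁ , cos φ₂ sin φ₁ − sin φ₂ cos φ₁ cos Δλ' ) = 353.481°.
Final bearing = (353.481° + 180°) mod 360° = 173.481°.

final bearing 173.481°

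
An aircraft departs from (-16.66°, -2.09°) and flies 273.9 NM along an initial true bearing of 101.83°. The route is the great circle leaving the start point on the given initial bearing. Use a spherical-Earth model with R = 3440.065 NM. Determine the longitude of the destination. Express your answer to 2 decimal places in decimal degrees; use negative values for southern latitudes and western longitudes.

The arc subtends δ = 273.9/3440.065 = 0.079621 rad at the centre.
Converting: φ₁ = -0.290772 rad, θ = 1.777269 rad.
sin φ₂ = sin φ₁ cos δ + cos φ₁ sin δ cos θ = (-0.286692)(0.996832) + (0.958023)(0.079536)(-0.205009) = -0.301405
φ₂ = asin(-0.301405) = -0.306166 rad = -17.54°.
Then Δλ = atan2(0.074579, 0.910422) = 0.081735 rad, from sin θ sin δ cos φ₁ over cos δ − sin φ₁ sin φ₂.
λ₂ = -2.09° + 4.68° = 2.59°.

longitude 2.59°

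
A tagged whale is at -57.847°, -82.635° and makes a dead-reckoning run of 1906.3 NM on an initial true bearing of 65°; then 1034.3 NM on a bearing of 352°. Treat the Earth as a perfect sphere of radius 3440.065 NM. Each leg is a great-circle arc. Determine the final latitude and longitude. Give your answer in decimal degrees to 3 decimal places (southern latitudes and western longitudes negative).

Apply the spherical direct solution leg by leg, carrying full precision between legs.
Leg 1: from (-57.847°, -82.635°), δ = 1906.3/3440.065 = 0.554147 rad, θ = 65° → φ = -36.983°, λ = -45.977°.
Leg 2: from (-36.983°, -45.977°), δ = 1034.3/3440.065 = 0.300663 rad, θ = 352° → φ = -19.897°, λ = -48.490°.

latitude -19.897°, longitude -48.490°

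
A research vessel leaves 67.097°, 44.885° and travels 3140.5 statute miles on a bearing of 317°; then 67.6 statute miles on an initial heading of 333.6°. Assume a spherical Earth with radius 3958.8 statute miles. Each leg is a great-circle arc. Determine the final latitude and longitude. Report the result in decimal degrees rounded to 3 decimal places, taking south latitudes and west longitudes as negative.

latitude 58.981°, longitude -69.040°

Apply the spherical direct solution leg by leg, carrying full precision between legs.
Leg 1: from (67.097°, 44.885°), δ = 3140.5/3958.8 = 0.793296 rad, θ = 317° → φ = 58.107°, λ = -68.196°.
Leg 2: from (58.107°, -68.196°), δ = 67.6/3958.8 = 0.017076 rad, θ = 333.6° → φ = 58.981°, λ = -69.040°.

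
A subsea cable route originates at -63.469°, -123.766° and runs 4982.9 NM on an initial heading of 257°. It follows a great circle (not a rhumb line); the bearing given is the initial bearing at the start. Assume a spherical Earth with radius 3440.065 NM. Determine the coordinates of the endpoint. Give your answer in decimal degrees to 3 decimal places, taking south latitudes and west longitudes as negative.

latitude -12.057°, longitude 137.692°

The arc subtends δ = 4982.9/3440.065 = 1.448490 rad at the centre.
With φ₁ = -63.469° = -1.107743 rad and θ = 257° = 4.485496 rad:
Applying the spherical law of cosines for sides, sin φ₂ = sin φ₁ cos δ + cos φ₁ sin δ cos θ = -0.208885, so φ₂ = -12.057°.
Then Δλ = atan2(-0.431982, -0.064886) = -1.719888 rad, from sin θ sin δ cos φ₁ over cos δ − sin φ₁ sin φ₂.
λ₂ = -123.766° + -98.542° = -222.308°, normalized to (−180°, 180°] → 137.692°.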